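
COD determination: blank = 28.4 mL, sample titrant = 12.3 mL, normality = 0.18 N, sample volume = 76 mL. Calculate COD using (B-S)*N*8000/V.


COD = (28.4 - 12.3) x 0.18 x 8000 / 76
COD = 16.1 x 0.18 x 8000 / 76
COD = 305.1 mg/L


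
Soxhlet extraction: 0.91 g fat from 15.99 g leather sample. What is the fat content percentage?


Fat content = 0.91 / 15.99 x 100
Fat = 5.7%


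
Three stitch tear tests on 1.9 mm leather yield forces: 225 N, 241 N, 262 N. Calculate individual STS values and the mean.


STS1 = 225 / 1.9 = 118.4 N/mm
STS2 = 241 / 1.9 = 126.8 N/mm
STS3 = 262 / 1.9 = 137.9 N/mm
Mean = (118.4 + 126.8 + 137.9) / 3 = 127.7 N/mm


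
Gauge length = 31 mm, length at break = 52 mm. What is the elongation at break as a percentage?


Extension = 52 - 31 = 21 mm
Elongation = 21 / 31 x 100 = 67.7%


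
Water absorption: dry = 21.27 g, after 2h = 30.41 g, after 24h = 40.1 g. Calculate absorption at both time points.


WA (2h) = (30.41 - 21.27) / 21.27 x 100 = 43.0%
WA (24h) = (40.1 - 21.27) / 21.27 x 100 = 88.5%


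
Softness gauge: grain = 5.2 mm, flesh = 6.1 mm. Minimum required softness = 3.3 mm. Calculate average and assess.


Average = (5.2 + 6.1) / 2 = 5.65 mm
Minimum = 3.3 mm
Meets requirement: Yes


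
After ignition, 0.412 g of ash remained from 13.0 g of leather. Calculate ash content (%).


Ash% = 0.412 / 13.0 x 100
Ash% = 3.17%


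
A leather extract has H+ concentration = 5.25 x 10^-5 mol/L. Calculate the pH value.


pH = 4.28


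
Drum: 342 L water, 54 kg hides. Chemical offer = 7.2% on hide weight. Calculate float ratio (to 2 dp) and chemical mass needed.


Float ratio = 342 / 54 = 6.33
Chemical = 54 x 7.2 / 100 = 3.888 kg


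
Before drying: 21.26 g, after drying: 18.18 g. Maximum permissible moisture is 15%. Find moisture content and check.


MC = (21.26 - 18.18) / 21.26 x 100 = 14.5%
Maximum: 15%
Acceptable: Yes


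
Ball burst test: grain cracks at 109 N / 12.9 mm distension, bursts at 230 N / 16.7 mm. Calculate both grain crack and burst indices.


Crack index = 8.4 N/mm
Burst index = 13.8 N/mm


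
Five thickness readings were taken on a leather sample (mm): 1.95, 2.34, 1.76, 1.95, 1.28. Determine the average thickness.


1.86 mm

Sum = 1.95 + 2.34 + 1.76 + 1.95 + 1.28 = 9.28
Average = 9.28 / 5 = 1.86 mm


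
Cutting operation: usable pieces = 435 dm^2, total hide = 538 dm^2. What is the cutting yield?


Yield = usable / total x 100
Yield = 435 / 538 x 100 = 80.9%


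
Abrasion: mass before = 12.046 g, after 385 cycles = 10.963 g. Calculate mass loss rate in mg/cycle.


2.813 mg/cycle

Mass loss = 12.046 - 10.963 = 1.083 g
Rate = 1.083 / 385 x 1000 = 2.813 mg/cycle


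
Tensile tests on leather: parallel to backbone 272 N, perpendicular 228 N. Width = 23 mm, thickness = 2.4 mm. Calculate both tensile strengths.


Area = 23 x 2.4 = 55.2 mm^2
TS (parallel) = 272 / 55.2 = 4.93 N/mm^2
TS (perpendicular) = 228 / 55.2 = 4.13 N/mm^2


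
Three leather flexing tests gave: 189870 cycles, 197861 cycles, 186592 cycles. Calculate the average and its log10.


Average = 191441 cycles
log10 = 5.28

Average = (189870 + 197861 + 186592) / 3 = 191441 cycles
log10(191441) = 5.28


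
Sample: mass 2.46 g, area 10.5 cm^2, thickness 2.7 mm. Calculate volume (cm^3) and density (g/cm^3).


Thickness in cm = 2.7 / 10 = 0.27 cm
Volume = 10.5 x 0.27 = 2.835 cm^3
Density = 2.46 / 2.835 = 0.868 g/cm^3


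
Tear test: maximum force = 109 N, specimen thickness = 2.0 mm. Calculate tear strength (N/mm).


54.5 N/mm


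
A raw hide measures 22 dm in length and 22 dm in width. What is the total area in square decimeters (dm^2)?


Area = length x width
Area = 22 x 22 = 484 dm^2


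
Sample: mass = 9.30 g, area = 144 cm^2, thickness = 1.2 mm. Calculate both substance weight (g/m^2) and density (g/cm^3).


Substance weight = 645.8 g/m^2
Density = 0.538 g/cm^3


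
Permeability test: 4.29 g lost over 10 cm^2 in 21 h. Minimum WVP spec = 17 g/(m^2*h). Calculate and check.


WVP = 204.29 g/(m^2*h)
Meets specification: Yes

WVP = 4.29 / (10 x 21) x 10000 = 204.29 g/(m^2*h)
Minimum: 17 g/(m^2*h)
Meets spec: Yes


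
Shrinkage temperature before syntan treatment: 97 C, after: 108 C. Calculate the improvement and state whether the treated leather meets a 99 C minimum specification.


Improvement = 108 - 97 = 11 C
Spec check: 108 C >= 99 C? Yes


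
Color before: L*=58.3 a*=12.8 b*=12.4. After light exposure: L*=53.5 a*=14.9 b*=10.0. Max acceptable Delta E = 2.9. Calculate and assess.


dL = -4.8, da = 2.1, db = -2.4
dE = sqrt((-4.8)^2 + (2.1)^2 + (-2.4)^2) = 5.76
Max = 2.9
Passes: No


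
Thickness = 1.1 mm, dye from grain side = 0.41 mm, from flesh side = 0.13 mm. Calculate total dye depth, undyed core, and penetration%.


Total dyed = 0.41 + 0.13 = 0.54 mm
Undyed core = 1.1 - 0.54 = 0.56 mm
Penetration = 0.54 / 1.1 x 100 = 49.1%


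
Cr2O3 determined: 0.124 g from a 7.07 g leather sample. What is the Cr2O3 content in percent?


Cr2O3% = 0.124 / 7.07 x 100
Cr2O3% = 1.75%


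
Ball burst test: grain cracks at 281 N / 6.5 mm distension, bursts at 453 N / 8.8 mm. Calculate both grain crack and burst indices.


Crack index = 281 / 6.5 = 43.2 N/mm
Burst index = 453 / 8.8 = 51.5 N/mm


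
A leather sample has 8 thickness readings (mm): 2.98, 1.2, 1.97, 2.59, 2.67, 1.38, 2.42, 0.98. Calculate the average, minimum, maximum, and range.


Sum = 16.19
Average = 16.19 / 8 = 2.02 mm
Minimum = 0.98 mm
Maximum = 2.98 mm
Range = 2.98 - 0.98 = 2.00 mm


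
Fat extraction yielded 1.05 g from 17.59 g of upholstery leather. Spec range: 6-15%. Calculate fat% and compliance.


Fat content = 6.0%
Compliant: Yes

Fat% = 1.05 / 17.59 x 100 = 6.0%
Spec range: 6-15%
Compliant: Yes


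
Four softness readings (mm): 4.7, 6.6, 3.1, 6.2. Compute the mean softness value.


5.15 mm

Sum = 4.7 + 6.6 + 3.1 + 6.2
Mean = 20.6 / 4 = 5.15 mm


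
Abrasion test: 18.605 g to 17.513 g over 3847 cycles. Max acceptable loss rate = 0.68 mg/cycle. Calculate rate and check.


Rate = 0.284 mg/cycle
Passes: Yes


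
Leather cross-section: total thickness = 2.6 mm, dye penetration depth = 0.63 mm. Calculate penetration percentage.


24.2%

Penetration% = 0.63 / 2.6 x 100
Penetration = 24.2%


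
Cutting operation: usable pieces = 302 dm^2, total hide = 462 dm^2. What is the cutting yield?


65.4%


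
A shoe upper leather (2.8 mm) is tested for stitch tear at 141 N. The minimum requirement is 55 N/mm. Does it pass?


STS = 141 / 2.8 = 50.4 N/mm
Minimum required: 55 N/mm
Passes: No


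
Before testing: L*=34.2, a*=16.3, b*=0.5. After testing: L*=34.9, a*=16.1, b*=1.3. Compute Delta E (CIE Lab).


dL = 34.9 - 34.2 = 0.7
da = 16.1 - 16.3 = -0.2
db = 1.3 - 0.5 = 0.8
dE = sqrt((0.7)^2 + (-0.2)^2 + (0.8)^2) = 1.08


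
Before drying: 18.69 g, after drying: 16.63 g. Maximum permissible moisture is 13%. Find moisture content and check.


MC = (18.69 - 16.63) / 18.69 x 100 = 11.0%
Maximum: 13%
Acceptable: Yes


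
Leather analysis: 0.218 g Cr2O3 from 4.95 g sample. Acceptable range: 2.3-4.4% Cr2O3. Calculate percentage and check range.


Cr2O3 = 4.40%
Within range: Yes


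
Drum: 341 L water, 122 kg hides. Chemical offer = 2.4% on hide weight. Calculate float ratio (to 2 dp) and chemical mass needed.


Float ratio = 341 / 122 = 2.80
Chemical = 122 x 2.4 / 100 = 2.928 kg


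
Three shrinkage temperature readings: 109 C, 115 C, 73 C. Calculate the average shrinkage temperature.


99.0 C

Average = (109 + 115 + 73) / 3
Average = 297 / 3 = 99.0 C


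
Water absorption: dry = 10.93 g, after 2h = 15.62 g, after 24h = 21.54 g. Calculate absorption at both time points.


2h absorption = 42.9%
24h absorption = 97.1%


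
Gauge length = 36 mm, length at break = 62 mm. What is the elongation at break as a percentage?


72.2%

Extension = 62 - 36 = 26 mm
Elongation = 26 / 36 x 100 = 72.2%


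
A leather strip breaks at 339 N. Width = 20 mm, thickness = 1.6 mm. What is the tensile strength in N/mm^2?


10.59 N/mm^2

Cross-sectional area = 20 x 1.6 = 32.0 mm^2
Tensile strength = 339 / 32.0 = 10.59 N/mm^2


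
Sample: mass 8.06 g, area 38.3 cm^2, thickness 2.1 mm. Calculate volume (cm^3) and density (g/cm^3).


Thickness in cm = 2.1 / 10 = 0.21 cm
Volume = 38.3 x 0.21 = 8.043 cm^3
Density = 8.06 / 8.043 = 1.002 g/cm^3


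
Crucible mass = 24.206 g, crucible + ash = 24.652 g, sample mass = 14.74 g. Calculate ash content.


Ash mass = 0.446 g
Ash content = 3.03%

Ash mass = 24.652 - 24.206 = 0.446 g
Ash% = 0.446 / 14.74 x 100 = 3.03%


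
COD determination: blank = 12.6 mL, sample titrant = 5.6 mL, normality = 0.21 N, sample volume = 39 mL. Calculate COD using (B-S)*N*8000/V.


COD = (12.6 - 5.6) x 0.21 x 8000 / 39
COD = 7.0 x 0.21 x 8000 / 39
COD = 301.5 mg/L


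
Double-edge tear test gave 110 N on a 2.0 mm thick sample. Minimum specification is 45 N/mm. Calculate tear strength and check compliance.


Tear strength = 55.0 N/mm
Compliant: Yes


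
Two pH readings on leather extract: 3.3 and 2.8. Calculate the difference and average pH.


Difference = 0.5
Average pH = 3.05

Difference = |3.3 - 2.8| = 0.5
Average = (3.3 + 2.8) / 2 = 3.05


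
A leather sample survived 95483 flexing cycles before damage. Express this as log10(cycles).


log10(95483) = 4.98


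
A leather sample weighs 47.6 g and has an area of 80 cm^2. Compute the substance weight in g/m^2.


Substance weight = mass / area x 10000
SW = 47.6 / 80 x 10000
SW = 5950.0 g/m^2


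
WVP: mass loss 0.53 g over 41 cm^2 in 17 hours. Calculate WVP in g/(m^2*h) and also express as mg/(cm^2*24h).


WVP = 7.60 g/(m^2*h)
Daily rate = 18.25 mg/(cm^2*24h)


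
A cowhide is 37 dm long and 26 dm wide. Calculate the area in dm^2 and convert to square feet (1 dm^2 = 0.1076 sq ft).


Area = 37 x 26 = 962 dm^2
Conversion: 962 x 0.1076 = 103.51 sq ft


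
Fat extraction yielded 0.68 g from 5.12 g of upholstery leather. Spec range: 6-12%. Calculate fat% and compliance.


Fat% = 0.68 / 5.12 x 100 = 13.3%
Spec range: 6-12%
Compliant: No


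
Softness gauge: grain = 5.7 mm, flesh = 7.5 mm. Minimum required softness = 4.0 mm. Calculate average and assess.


Average softness = 6.60 mm
Meets requirement: Yes


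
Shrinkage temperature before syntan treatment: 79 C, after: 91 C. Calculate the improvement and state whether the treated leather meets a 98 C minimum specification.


Improvement = 12 C
Meets 98 C spec: No

Improvement = 91 - 79 = 12 C
Spec check: 91 C >= 98 C? No


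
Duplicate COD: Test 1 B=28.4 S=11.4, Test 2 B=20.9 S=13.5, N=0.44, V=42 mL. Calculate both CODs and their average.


COD1 = 1424.8 mg/L
COD2 = 620.2 mg/L
Average = 1022.5 mg/L

COD1 = (28.4 - 11.4) x 0.44 x 8000 / 42 = 1424.8 mg/L
COD2 = (20.9 - 13.5) x 0.44 x 8000 / 42 = 620.2 mg/L
Average = (1424.8 + 620.2) / 2 = 1022.5 mg/L


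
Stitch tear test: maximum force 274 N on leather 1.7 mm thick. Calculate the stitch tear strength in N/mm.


161.2 N/mm


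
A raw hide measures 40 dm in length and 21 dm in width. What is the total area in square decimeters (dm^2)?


840 dm^2

Area = length x width
Area = 40 x 21 = 840 dm^2


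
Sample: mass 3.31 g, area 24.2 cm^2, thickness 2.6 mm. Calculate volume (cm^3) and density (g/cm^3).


Volume = 6.292 cm^3
Density = 0.526 g/cm^3

Thickness in cm = 2.6 / 10 = 0.26 cm
Volume = 24.2 x 0.26 = 6.292 cm^3
Density = 3.31 / 6.292 = 0.526 g/cm^3


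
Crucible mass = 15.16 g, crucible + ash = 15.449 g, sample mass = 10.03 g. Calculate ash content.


Ash mass = 0.289 g
Ash content = 2.88%

Ash mass = 15.449 - 15.16 = 0.289 g
Ash% = 0.289 / 10.03 x 100 = 2.88%


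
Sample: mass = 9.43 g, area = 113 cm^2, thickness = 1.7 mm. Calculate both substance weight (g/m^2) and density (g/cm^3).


Substance weight = 834.5 g/m^2
Density = 0.491 g/cm^3

SW = 9.43 / 113 x 10000 = 834.5 g/m^2
Volume = 113 x 1.7 / 10 = 19.21 cm^3
Density = 9.43 / 19.21 = 0.491 g/cm^3


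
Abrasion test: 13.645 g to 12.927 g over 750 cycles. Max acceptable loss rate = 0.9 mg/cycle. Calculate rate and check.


Loss = 13.645 - 12.927 = 0.718 g
Rate = 0.718 g / 750 cycles x 1000 = 0.957 mg/cycle
Max = 0.9 mg/cycle
Passes: No


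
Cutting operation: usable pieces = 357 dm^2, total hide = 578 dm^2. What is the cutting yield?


Yield = usable / total x 100
Yield = 357 / 578 x 100 = 61.8%


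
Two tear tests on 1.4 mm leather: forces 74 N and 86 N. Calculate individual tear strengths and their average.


Tear 1 = 74 / 1.4 = 52.9 N/mm
Tear 2 = 86 / 1.4 = 61.4 N/mm
Average = (52.9 + 61.4) / 2 = 57.2 N/mm


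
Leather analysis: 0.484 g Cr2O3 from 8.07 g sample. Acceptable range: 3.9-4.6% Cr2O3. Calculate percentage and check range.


Cr2O3% = 0.484 / 8.07 x 100 = 6.00%
Acceptable range: 3.9 to 4.6%
Within range: No


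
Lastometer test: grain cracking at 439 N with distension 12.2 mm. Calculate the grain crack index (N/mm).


36.0 N/mm

Grain crack index = force / distension
Index = 439 / 12.2 = 36.0 N/mm


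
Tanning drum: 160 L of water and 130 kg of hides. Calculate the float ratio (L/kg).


Float ratio = water / hide weight
Ratio = 160 / 130 = 1.2


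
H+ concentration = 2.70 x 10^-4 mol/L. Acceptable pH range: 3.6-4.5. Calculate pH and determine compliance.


pH = -log10(2.70 x 10^-4) = 3.57
Range: 3.6 to 4.5
Compliant: No


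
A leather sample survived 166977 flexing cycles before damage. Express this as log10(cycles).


5.22


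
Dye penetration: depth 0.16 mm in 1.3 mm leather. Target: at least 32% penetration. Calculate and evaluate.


Penetration = 12.3%
Meets target: No

Penetration = 0.16 / 1.3 x 100 = 12.3%
Target: 32%
Meets target: No


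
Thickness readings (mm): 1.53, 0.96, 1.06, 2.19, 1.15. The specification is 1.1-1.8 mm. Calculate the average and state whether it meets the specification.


Sum = 6.89
Average = 6.89 / 5 = 1.38 mm
Specification range: 1.1 to 1.8 mm
Within spec: Yes


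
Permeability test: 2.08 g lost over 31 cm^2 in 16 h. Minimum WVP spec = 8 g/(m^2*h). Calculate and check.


WVP = 41.94 g/(m^2*h)
Meets specification: Yes


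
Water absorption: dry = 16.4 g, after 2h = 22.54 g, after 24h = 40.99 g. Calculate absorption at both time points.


WA (2h) = (22.54 - 16.4) / 16.4 x 100 = 37.4%
WA (24h) = (40.99 - 16.4) / 16.4 x 100 = 149.9%


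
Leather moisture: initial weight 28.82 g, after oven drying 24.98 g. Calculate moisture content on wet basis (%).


13.3%


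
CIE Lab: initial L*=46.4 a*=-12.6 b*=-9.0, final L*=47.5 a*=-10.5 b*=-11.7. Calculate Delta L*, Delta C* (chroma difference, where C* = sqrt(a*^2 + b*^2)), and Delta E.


Delta L* = 1.1
Delta C* = 0.24
Delta E = 3.59

Delta L* = 47.5 - 46.4 = 1.1
C1* = sqrt((-12.6)^2 + (-9.0)^2) = 15.484
C2* = sqrt((-10.5)^2 + (-11.7)^2) = 15.721
Delta C* = 15.721 - 15.484 = 0.24
Delta E = sqrt((1.1)^2 + (2.1)^2 + (-2.7)^2) = 3.59


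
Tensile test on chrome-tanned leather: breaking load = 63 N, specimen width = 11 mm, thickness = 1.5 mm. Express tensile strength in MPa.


Cross-section = 11 x 1.5 = 16.5 mm^2
TS = 63 / 16.5 = 3.82 MPa
(1 N/mm^2 = 1 MPa)


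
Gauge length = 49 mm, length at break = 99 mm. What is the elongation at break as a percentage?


102.0%

Extension = 99 - 49 = 50 mm
Elongation = 50 / 49 x 100 = 102.0%


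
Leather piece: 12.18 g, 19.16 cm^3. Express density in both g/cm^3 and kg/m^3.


Density = 12.18 / 19.16 = 0.636 g/cm^3
Convert: 0.636 x 1000 = 636 kg/m^3


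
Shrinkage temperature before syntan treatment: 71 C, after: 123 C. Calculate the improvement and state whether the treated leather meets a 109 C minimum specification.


Improvement = 52 C
Meets 109 C spec: Yes


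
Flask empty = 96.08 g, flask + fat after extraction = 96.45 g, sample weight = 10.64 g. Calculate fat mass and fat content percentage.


Fat mass = 0.37 g
Fat content = 3.5%


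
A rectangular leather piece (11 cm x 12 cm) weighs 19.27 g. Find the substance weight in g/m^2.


1459.8 g/m^2

Area = 11 x 12 = 132 cm^2
SW = 19.27 / 132 x 10000 = 1459.8 g/m^2


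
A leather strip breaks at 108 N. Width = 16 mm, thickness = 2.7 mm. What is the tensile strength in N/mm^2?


2.50 N/mm^2


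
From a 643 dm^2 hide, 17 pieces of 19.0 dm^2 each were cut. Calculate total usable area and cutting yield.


Usable area = 323.0 dm^2
Yield = 50.2%

Total usable = 17 x 19.0 = 323.0 dm^2
Yield = 323.0 / 643 x 100 = 50.2%


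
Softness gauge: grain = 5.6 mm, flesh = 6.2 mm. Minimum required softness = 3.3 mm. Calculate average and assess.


Average softness = 5.90 mm
Meets requirement: Yes

Average = (5.6 + 6.2) / 2 = 5.90 mm
Minimum = 3.3 mm
Meets requirement: Yes


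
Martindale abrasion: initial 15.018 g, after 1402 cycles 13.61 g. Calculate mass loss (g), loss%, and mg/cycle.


Loss = 15.018 - 13.61 = 1.408 g
Loss% = 1.408 / 15.018 x 100 = 9.38%
Rate = 1.408 / 1402 x 1000 = 1.004 mg/cycle


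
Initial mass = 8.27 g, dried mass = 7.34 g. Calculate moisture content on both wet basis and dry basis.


Moisture lost = 8.27 - 7.34 = 0.93 g
Wet basis MC = 0.93 / 8.27 x 100 = 11.2%
Dry basis MC = 0.93 / 7.34 x 100 = 12.7%


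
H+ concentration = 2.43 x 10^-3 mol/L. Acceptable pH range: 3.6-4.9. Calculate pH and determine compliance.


pH = -log10(2.43 x 10^-3) = 2.61
Range: 3.6 to 4.9
Compliant: No


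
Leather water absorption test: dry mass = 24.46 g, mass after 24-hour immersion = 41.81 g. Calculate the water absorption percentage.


Water absorbed = 41.81 - 24.46 = 17.35 g
WA% = 17.35 / 24.46 x 100 = 70.9%


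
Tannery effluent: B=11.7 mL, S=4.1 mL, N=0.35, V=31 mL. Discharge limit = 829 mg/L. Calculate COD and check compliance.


COD = 686.5 mg/L
Compliant: Yes

COD = (11.7 - 4.1) x 0.35 x 8000 / 31 = 686.5 mg/L
Limit: 829 mg/L
Compliant: Yes


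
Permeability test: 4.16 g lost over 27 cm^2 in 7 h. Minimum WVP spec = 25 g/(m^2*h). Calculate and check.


WVP = 220.11 g/(m^2*h)
Meets specification: Yes

WVP = 4.16 / (27 x 7) x 10000 = 220.11 g/(m^2*h)
Minimum: 25 g/(m^2*h)
Meets spec: Yes


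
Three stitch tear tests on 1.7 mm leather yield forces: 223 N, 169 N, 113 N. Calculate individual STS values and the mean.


STS1 = 223 / 1.7 = 131.2 N/mm
STS2 = 169 / 1.7 = 99.4 N/mm
STS3 = 113 / 1.7 = 66.5 N/mm
Mean = (131.2 + 99.4 + 66.5) / 3 = 99.0 N/mm


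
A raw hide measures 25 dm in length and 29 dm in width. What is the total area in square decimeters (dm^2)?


725 dm^2

Area = length x width
Area = 25 x 29 = 725 dm^2


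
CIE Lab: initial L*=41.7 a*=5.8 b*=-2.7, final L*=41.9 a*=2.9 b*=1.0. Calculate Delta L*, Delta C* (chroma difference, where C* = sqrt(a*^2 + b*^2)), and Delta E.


Delta L* = 41.9 - 41.7 = 0.2
C1* = sqrt((5.8)^2 + (-2.7)^2) = 6.398
C2* = sqrt((2.9)^2 + (1.0)^2) = 3.068
Delta C* = 3.068 - 6.398 = -3.33
Delta E = sqrt((0.2)^2 + (-2.9)^2 + (3.7)^2) = 4.71


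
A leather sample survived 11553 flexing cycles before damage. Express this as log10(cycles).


4.06

log10(11553) = 4.06


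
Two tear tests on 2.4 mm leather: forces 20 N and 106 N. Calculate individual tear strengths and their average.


Tear 1 = 20 / 2.4 = 8.3 N/mm
Tear 2 = 106 / 2.4 = 44.2 N/mm
Average = (8.3 + 44.2) / 2 = 26.3 N/mm


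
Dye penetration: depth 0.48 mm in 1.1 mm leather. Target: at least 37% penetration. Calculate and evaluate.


Penetration = 0.48 / 1.1 x 100 = 43.6%
Target: 37%
Meets target: Yes


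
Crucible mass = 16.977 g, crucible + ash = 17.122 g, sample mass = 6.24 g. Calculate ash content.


Ash mass = 0.145 g
Ash content = 2.32%


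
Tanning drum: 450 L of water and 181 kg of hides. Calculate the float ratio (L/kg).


Float ratio = water / hide weight
Ratio = 450 / 181 = 2.5


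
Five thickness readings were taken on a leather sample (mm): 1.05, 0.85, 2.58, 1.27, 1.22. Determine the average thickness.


1.39 mm


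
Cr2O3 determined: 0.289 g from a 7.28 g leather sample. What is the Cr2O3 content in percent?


Cr2O3% = 0.289 / 7.28 x 100
Cr2O3% = 3.97%


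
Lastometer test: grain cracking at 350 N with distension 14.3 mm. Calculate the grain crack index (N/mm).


Grain crack index = force / distension
Index = 350 / 14.3 = 24.5 N/mm


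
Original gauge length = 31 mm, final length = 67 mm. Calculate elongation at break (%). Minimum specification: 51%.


Elongation = 116.1%
Meets spec: Yes

Extension = 67 - 31 = 36 mm
Elongation = 36 / 31 x 100 = 116.1%
Minimum required: 51%
Meets specification: Yes


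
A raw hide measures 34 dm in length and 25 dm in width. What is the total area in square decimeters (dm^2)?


Area = length x width
Area = 34 x 25 = 850 dm^2


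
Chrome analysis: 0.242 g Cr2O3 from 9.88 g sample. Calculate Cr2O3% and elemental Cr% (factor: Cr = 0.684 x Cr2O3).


Cr2O3 = 2.45%
Cr = 1.68%

Cr2O3% = 0.242 / 9.88 x 100 = 2.45%
Cr% = 2.45 x 0.684 = 1.68%


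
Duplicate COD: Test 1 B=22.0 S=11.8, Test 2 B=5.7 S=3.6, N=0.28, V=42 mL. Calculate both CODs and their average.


COD1 = 544.0 mg/L
COD2 = 112.0 mg/L
Average = 328.0 mg/L

COD1 = (22.0 - 11.8) x 0.28 x 8000 / 42 = 544.0 mg/L
COD2 = (5.7 - 3.6) x 0.28 x 8000 / 42 = 112.0 mg/L
Average = (544.0 + 112.0) / 2 = 328.0 mg/L


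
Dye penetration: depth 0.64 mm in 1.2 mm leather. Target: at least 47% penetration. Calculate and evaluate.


Penetration = 0.64 / 1.2 x 100 = 53.3%
Target: 47%
Meets target: Yes


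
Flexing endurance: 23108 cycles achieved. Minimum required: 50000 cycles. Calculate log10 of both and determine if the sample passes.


log10(23108) = 4.36
log10(50000) = 4.70
Passes: No


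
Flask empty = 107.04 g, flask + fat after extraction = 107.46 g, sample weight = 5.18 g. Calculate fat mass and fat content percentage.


Fat mass = 0.42 g
Fat content = 8.1%


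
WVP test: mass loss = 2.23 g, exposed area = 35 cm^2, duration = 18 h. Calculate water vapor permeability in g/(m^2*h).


35.40 g/(m^2*h)

WVP = mass_loss / (area x time) x 10000
WVP = 2.23 / (35 x 18) x 10000
WVP = 2.23 / 630 x 10000 = 35.40 g/(m^2*h)


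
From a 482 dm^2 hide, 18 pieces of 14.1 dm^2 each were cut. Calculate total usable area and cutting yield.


Total usable = 18 x 14.1 = 253.8 dm^2
Yield = 253.8 / 482 x 100 = 52.7%


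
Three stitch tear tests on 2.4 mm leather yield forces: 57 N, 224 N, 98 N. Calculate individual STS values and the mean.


STS1 = 57 / 2.4 = 23.8 N/mm
STS2 = 224 / 2.4 = 93.3 N/mm
STS3 = 98 / 2.4 = 40.8 N/mm
Mean = (23.8 + 93.3 + 40.8) / 3 = 52.6 N/mm


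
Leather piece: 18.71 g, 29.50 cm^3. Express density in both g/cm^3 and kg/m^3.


Density = 18.71 / 29.50 = 0.634 g/cm^3
Convert: 0.634 x 1000 = 634 kg/m^3


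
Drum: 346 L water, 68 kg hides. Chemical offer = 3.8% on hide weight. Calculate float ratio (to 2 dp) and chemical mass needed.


Float ratio = 5.09
Chemical needed = 2.584 kg

Float ratio = 346 / 68 = 5.09
Chemical = 68 x 3.8 / 100 = 2.584 kg


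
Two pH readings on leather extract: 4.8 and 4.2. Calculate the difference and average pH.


Difference = |4.8 - 4.2| = 0.6
Average = (4.8 + 4.2) / 2 = 4.50


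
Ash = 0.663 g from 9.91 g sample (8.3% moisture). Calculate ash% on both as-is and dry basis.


As-is ash = 6.69%
Dry-basis ash = 7.30%

As-is ash% = 0.663 / 9.91 x 100 = 6.69%
Dry mass = 9.91 x (100 - 8.3) / 100 = 9.08747 g
Dry-basis ash% = 0.663 / 9.08747 x 100 = 7.30%


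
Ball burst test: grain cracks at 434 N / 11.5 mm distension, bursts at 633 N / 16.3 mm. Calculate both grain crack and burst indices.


Crack index = 37.7 N/mm
Burst index = 38.8 N/mm

Crack index = 434 / 11.5 = 37.7 N/mm
Burst index = 633 / 16.3 = 38.8 N/mm


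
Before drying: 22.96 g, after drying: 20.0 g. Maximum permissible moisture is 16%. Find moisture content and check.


MC = (22.96 - 20.0) / 22.96 x 100 = 12.9%
Maximum: 16%
Acceptable: Yes


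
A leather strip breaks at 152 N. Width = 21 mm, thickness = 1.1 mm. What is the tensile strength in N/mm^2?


6.58 N/mm^2


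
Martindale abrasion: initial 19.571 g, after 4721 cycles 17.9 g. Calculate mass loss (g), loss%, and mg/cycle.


Mass loss = 1.671 g
Loss = 8.54%
Rate = 0.354 mg/cycle


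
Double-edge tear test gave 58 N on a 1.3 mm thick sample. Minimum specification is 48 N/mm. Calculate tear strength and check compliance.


Tear strength = 44.6 N/mm
Compliant: No


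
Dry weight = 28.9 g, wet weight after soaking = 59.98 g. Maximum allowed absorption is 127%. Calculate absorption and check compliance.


WA = (59.98 - 28.9) / 28.9 x 100 = 107.5%
Maximum allowed: 127%
Compliant: Yes


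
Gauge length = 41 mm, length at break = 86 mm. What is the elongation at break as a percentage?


109.8%

Extension = 86 - 41 = 45 mm
Elongation = 45 / 41 x 100 = 109.8%


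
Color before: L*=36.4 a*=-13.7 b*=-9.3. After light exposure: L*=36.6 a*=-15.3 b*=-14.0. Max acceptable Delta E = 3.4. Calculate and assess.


dL = 0.2, da = -1.6, db = -4.7
dE = sqrt((0.2)^2 + (-1.6)^2 + (-4.7)^2) = 4.97
Max = 3.4
Passes: No


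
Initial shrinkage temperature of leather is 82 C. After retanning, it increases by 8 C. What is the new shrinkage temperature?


New Ts = 82 + 8 = 90 C


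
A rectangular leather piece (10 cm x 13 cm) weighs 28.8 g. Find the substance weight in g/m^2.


Area = 10 x 13 = 130 cm^2
SW = 28.8 / 130 x 10000 = 2215.4 g/m^2


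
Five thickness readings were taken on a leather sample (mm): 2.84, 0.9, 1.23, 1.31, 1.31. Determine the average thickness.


Sum = 2.84 + 0.9 + 1.23 + 1.31 + 1.31 = 7.59
Average = 7.59 / 5 = 1.52 mm


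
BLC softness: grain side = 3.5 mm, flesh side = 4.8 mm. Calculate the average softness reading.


Average = (3.5 + 4.8) / 2
Average = 4.15 mm


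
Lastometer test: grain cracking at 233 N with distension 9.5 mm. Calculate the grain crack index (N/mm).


Grain crack index = force / distension
Index = 233 / 9.5 = 24.5 N/mm


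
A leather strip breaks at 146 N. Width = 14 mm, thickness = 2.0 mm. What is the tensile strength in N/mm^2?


Cross-sectional area = 14 x 2.0 = 28.0 mm^2
Tensile strength = 146 / 28.0 = 5.21 N/mm^2


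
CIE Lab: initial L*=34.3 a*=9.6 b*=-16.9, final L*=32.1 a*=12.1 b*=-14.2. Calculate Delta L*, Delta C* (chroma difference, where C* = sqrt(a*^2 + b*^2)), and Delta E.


Delta L* = -2.2
Delta C* = -0.78
Delta E = 4.29


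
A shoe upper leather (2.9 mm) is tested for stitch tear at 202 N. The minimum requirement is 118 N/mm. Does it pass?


STS = 69.7 N/mm
Passes: No


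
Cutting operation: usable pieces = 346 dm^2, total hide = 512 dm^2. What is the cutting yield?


67.6%

Yield = usable / total x 100
Yield = 346 / 512 x 100 = 67.6%


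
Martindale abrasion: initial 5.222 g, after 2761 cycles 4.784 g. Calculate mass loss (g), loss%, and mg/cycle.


Mass loss = 0.438 g
Loss = 8.39%
Rate = 0.159 mg/cycle


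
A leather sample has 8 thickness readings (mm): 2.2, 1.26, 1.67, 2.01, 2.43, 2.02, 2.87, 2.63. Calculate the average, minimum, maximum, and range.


Average = 2.14 mm
Min = 1.26 mm
Max = 2.87 mm
Range = 1.61 mm


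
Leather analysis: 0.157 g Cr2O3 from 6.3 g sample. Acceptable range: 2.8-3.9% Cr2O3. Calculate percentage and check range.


Cr2O3% = 0.157 / 6.3 x 100 = 2.49%
Acceptable range: 2.8 to 3.9%
Within range: No


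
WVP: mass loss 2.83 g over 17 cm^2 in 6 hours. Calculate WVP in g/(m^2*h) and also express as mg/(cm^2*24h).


WVP = 2.83 / (17 x 6) x 10000 = 277.45 g/(m^2*h)
Mass loss in mg = 2.83 x 1000 = 2830 mg
Per cm^2 per 24h in mg: 2830 x 24 / (17 x 6) = 67920 / 102 = 665.88 mg/(cm^2*24h)


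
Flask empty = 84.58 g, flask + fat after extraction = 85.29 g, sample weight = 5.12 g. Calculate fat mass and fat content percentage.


Fat mass = 0.71 g
Fat content = 13.9%


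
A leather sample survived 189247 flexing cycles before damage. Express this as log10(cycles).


log10(189247) = 5.28


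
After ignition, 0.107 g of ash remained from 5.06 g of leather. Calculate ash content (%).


Ash% = 0.107 / 5.06 x 100
Ash% = 2.11%


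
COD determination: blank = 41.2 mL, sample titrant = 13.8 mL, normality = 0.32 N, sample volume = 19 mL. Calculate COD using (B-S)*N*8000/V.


3691.8 mg/L


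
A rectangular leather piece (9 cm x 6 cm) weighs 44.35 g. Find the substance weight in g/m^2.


8213.0 g/m^2


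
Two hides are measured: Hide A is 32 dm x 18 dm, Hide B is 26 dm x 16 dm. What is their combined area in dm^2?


992 dm^2

Hide A area = 32 x 18 = 576 dm^2
Hide B area = 26 x 16 = 416 dm^2
Total = 576 + 416 = 992 dm^2


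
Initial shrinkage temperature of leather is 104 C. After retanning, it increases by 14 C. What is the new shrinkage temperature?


New Ts = 104 + 14 = 118 C


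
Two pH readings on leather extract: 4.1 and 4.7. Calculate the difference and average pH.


Difference = |4.1 - 4.7| = 0.6
Average = (4.1 + 4.7) / 2 = 4.40


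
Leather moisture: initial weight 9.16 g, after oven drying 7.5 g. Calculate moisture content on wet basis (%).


18.1%


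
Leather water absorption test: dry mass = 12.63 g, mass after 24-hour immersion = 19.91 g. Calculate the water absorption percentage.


Water absorbed = 19.91 - 12.63 = 7.28 g
WA% = 7.28 / 12.63 x 100 = 57.6%


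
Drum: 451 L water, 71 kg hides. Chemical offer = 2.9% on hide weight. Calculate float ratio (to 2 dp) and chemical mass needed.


Float ratio = 451 / 71 = 6.35
Chemical = 71 x 2.9 / 100 = 2.059 kg


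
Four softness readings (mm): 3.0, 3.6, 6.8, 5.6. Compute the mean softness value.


4.75 mm

Sum = 3.0 + 3.6 + 6.8 + 5.6
Mean = 19.0 / 4 = 4.75 mm


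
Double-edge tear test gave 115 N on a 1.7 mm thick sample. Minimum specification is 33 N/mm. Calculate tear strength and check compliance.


Tear strength = 67.6 N/mm
Compliant: Yes


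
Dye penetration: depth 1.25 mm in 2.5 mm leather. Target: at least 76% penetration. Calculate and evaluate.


Penetration = 50.0%
Meets target: No

Penetration = 1.25 / 2.5 x 100 = 50.0%
Target: 76%
Meets target: No


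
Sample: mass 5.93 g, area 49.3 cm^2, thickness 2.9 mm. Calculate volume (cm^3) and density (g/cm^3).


Volume = 14.297 cm^3
Density = 0.415 g/cm^3


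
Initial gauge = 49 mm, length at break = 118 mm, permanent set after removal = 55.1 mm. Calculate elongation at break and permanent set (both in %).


Elongation at break = 140.8%
Permanent set = 12.4%


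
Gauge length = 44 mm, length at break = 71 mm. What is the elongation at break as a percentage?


Extension = 71 - 44 = 27 mm
Elongation = 27 / 44 x 100 = 61.4%


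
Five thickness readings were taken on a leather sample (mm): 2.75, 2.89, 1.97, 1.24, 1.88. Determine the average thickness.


2.15 mm

Sum = 2.75 + 2.89 + 1.97 + 1.24 + 1.88 = 10.73
Average = 10.73 / 5 = 2.15 mm


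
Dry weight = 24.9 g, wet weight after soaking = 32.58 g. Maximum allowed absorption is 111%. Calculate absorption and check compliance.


Absorption = 30.8%
Compliant: Yes


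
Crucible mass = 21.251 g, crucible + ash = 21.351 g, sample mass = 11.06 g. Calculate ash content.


Ash mass = 21.351 - 21.251 = 0.100 g
Ash% = 0.100 / 11.06 x 100 = 0.90%


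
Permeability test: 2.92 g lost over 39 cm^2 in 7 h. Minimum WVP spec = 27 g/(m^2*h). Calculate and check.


WVP = 106.96 g/(m^2*h)
Meets specification: Yes

WVP = 2.92 / (39 x 7) x 10000 = 106.96 g/(m^2*h)
Minimum: 27 g/(m^2*h)
Meets spec: Yes


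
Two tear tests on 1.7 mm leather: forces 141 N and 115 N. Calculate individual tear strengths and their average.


Tear 1 = 141 / 1.7 = 82.9 N/mm
Tear 2 = 115 / 1.7 = 67.6 N/mm
Average = (82.9 + 67.6) / 2 = 75.3 N/mm


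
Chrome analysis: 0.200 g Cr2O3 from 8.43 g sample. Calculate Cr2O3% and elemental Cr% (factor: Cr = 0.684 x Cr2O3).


Cr2O3 = 2.37%
Cr = 1.62%


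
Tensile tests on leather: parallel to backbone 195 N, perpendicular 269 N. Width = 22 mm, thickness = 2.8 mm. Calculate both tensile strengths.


Area = 22 x 2.8 = 61.6 mm^2
TS (parallel) = 195 / 61.6 = 3.17 N/mm^2
TS (perpendicular) = 269 / 61.6 = 4.37 N/mm^2


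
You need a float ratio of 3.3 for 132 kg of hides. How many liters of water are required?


435.6 L

Water = hide weight x target ratio
Water = 132 x 3.3 = 435.6 L


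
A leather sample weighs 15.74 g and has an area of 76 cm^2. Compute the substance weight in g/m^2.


2071.1 g/m^2


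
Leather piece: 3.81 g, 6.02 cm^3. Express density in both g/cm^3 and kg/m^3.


0.633 g/cm^3
633 kg/m^3


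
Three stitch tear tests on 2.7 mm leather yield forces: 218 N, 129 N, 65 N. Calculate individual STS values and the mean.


STS1 = 80.7 N/mm
STS2 = 47.8 N/mm
STS3 = 24.1 N/mm
Mean = 50.9 N/mm

STS1 = 218 / 2.7 = 80.7 N/mm
STS2 = 129 / 2.7 = 47.8 N/mm
STS3 = 65 / 2.7 = 24.1 N/mm
Mean = (80.7 + 47.8 + 24.1) / 3 = 50.9 N/mm


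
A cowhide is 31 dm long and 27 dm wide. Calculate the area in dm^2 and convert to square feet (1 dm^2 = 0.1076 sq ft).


Area = 31 x 27 = 837 dm^2
Conversion: 837 x 0.1076 = 90.06 sq ft


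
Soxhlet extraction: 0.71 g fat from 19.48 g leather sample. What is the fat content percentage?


Fat content = 0.71 / 19.48 x 100
Fat = 3.6%


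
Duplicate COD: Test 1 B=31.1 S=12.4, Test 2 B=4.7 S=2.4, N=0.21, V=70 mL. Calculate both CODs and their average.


COD1 = 448.8 mg/L
COD2 = 55.2 mg/L
Average = 252.0 mg/L

COD1 = (31.1 - 12.4) x 0.21 x 8000 / 70 = 448.8 mg/L
COD2 = (4.7 - 2.4) x 0.21 x 8000 / 70 = 55.2 mg/L
Average = (448.8 + 55.2) / 2 = 252.0 mg/L


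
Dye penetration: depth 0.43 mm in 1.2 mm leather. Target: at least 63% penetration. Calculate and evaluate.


Penetration = 35.8%
Meets target: No


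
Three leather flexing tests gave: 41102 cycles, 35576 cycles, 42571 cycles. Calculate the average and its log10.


Average = 39750 cycles
log10 = 4.60

Average = (41102 + 35576 + 42571) / 3 = 39750 cycles
log10(39750) = 4.60


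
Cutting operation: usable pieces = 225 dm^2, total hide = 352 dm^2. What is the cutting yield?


Yield = usable / total x 100
Yield = 225 / 352 x 100 = 63.9%


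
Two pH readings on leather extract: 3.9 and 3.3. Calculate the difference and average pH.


Difference = 0.6
Average pH = 3.60

Difference = |3.9 - 3.3| = 0.6
Average = (3.9 + 3.3) / 2 = 3.60


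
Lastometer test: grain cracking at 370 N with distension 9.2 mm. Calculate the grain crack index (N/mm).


Grain crack index = force / distension
Index = 370 / 9.2 = 40.2 N/mm


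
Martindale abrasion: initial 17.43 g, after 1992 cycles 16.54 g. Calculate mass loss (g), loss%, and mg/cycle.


Mass loss = 0.890 g
Loss = 5.11%
Rate = 0.447 mg/cycle


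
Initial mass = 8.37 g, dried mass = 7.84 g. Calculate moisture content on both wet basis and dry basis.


Moisture lost = 8.37 - 7.84 = 0.53 g
Wet basis MC = 0.53 / 8.37 x 100 = 6.3%
Dry basis MC = 0.53 / 7.84 x 100 = 6.8%


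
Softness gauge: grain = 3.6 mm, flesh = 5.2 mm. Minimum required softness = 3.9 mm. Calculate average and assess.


Average = (3.6 + 5.2) / 2 = 4.40 mm
Minimum = 3.9 mm
Meets requirement: Yes


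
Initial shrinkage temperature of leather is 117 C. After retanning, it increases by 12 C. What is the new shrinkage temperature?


New Ts = 117 + 12 = 129 C


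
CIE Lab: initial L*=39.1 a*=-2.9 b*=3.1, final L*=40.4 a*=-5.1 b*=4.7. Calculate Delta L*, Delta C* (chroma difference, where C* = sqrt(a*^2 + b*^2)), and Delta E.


Delta L* = 40.4 - 39.1 = 1.3
C1* = sqrt((-2.9)^2 + (3.1)^2) = 4.245
C2* = sqrt((-5.1)^2 + (4.7)^2) = 6.935
Delta C* = 6.935 - 4.245 = 2.69
Delta E = sqrt((1.3)^2 + (-2.2)^2 + (1.6)^2) = 3.01


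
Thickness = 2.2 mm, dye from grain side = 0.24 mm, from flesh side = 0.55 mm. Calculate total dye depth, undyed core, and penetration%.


Total dyed = 0.79 mm
Undyed core = 1.41 mm
Penetration = 35.9%


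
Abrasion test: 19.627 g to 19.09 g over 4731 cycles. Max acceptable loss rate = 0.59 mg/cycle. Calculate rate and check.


Rate = 0.114 mg/cycle
Passes: Yes

Loss = 19.627 - 19.09 = 0.537 g
Rate = 0.537 g / 4731 cycles x 1000 = 0.114 mg/cycle
Max = 0.59 mg/cycle
Passes: Yes


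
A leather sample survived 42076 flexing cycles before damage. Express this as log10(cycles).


log10(42076) = 4.62


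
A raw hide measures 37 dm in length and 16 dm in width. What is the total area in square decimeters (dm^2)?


592 dm^2

Area = length x width
Area = 37 x 16 = 592 dm^2


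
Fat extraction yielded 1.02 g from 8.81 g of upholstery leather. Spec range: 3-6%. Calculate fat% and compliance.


Fat content = 11.6%
Compliant: No

Fat% = 1.02 / 8.81 x 100 = 11.6%
Spec range: 3-6%
Compliant: No


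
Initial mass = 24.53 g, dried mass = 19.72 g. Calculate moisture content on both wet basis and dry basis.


Wet basis = 19.6%
Dry basis = 24.4%

Moisture lost = 24.53 - 19.72 = 4.81 g
Wet basis MC = 4.81 / 24.53 x 100 = 19.6%
Dry basis MC = 4.81 / 19.72 x 100 = 24.4%


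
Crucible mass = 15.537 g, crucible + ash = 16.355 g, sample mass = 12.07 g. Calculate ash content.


Ash mass = 16.355 - 15.537 = 0.818 g
Ash% = 0.818 / 12.07 x 100 = 6.78%


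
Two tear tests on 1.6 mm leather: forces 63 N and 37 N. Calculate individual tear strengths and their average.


Tear 1 = 39.4 N/mm
Tear 2 = 23.1 N/mm
Average = 31.3 N/mm

Tear 1 = 63 / 1.6 = 39.4 N/mm
Tear 2 = 37 / 1.6 = 23.1 N/mm
Average = (39.4 + 23.1) / 2 = 31.3 N/mm


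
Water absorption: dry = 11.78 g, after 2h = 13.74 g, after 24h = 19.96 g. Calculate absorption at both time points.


2h absorption = 16.6%
24h absorption = 69.4%

WA (2h) = (13.74 - 11.78) / 11.78 x 100 = 16.6%
WA (24h) = (19.96 - 11.78) / 11.78 x 100 = 69.4%


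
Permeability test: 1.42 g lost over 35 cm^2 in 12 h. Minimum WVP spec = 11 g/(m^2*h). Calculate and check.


WVP = 33.81 g/(m^2*h)
Meets specification: Yes

WVP = 1.42 / (35 x 12) x 10000 = 33.81 g/(m^2*h)
Minimum: 11 g/(m^2*h)
Meets spec: Yes


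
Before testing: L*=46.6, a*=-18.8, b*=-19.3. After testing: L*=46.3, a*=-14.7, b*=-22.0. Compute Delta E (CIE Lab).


Delta E = 4.92


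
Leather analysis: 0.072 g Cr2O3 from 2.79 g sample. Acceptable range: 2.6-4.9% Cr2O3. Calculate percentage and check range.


Cr2O3 = 2.58%
Within range: No

Cr2O3% = 0.072 / 2.79 x 100 = 2.58%
Acceptable range: 2.6 to 4.9%
Within range: No


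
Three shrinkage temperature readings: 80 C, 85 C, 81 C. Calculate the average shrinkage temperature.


Average = (80 + 85 + 81) / 3
Average = 246 / 3 = 82.0 C


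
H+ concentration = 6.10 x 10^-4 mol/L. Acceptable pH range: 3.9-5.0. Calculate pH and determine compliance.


pH = 3.21
Compliant: No


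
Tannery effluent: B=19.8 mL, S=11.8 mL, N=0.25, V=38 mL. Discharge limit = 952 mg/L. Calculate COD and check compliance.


COD = 421.1 mg/L
Compliant: Yes

COD = (19.8 - 11.8) x 0.25 x 8000 / 38 = 421.1 mg/L
Limit: 952 mg/L
Compliant: Yes


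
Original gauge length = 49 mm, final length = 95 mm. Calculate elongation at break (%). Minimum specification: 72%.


Elongation = 93.9%
Meets spec: Yes


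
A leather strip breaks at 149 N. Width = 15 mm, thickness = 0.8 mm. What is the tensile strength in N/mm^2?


Cross-sectional area = 15 x 0.8 = 12.0 mm^2
Tensile strength = 149 / 12.0 = 12.42 N/mm^2


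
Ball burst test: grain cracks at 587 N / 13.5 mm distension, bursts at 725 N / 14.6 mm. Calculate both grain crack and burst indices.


Crack index = 587 / 13.5 = 43.5 N/mm
Burst index = 725 / 14.6 = 49.7 N/mm


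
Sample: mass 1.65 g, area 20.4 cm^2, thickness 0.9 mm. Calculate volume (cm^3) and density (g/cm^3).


Thickness in cm = 0.9 / 10 = 0.09 cm
Volume = 20.4 x 0.09 = 1.836 cm^3
Density = 1.65 / 1.836 = 0.899 g/cm^3
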